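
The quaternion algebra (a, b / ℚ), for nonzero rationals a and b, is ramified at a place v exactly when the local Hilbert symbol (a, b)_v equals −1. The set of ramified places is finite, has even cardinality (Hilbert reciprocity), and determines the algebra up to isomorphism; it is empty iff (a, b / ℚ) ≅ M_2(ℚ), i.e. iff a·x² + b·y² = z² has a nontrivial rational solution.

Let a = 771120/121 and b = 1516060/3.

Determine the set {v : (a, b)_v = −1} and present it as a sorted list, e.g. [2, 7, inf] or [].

[7, 17]

(a, b) ≡ (595, 23205) mod (ℚ^×)²; places V = {2, 3, 5, 7, 11, 13, 17, ∞}.
(a,b)_17: α=1, u≡2; β=1, v≡5 (mod 17); (2|17)=+1, (5|17)=-1; sign (−1)^0·+1^1·-1^1 = -1.
(a,b)_7: α=1, u≡4; β=3, v≡1 (mod 7); (4|7)=+1, (1|7)=+1; sign (−1)^1·+1^3·+1^1 = -1.
(a,b)_2: α=4, β=2; u≡3, v≡5 (mod 8); ε(u)ε(v)=1·0, αω(v)=4·1, βω(u)=2·1; sum ≡ 0  ⇒  +1.
(a,b)_5: α=1, u≡4; β=1, v≡4 (mod 5); (4|5)=+1, (4|5)=+1; sign (−1)^0·+1^1·+1^1 = +1.
(a,b)_3: α=4, u≡1; β=-1, v≡1 (mod 3); (1|3)=+1, (1|3)=+1; sign (−1)^0·+1^-1·+1^4 = +1.
(a,b)_13: α=0, u≡3; β=1, v≡12 (mod 13); (3|13)=+1, (12|13)=+1; sign (−1)^0·+1^1·+1^0 = +1.
(a,b)_11: α=-2, u≡9; β=0, v≡6 (mod 11); (9|11)=+1, (6|11)=-1; sign (−1)^0·+1^0·-1^-2 = +1.
(a,b)_∞: sgn(595)=+, sgn(23205)=+, so +1.
Ram(595, 23205) = {7, 17}; no ℚ_7-point on the conic.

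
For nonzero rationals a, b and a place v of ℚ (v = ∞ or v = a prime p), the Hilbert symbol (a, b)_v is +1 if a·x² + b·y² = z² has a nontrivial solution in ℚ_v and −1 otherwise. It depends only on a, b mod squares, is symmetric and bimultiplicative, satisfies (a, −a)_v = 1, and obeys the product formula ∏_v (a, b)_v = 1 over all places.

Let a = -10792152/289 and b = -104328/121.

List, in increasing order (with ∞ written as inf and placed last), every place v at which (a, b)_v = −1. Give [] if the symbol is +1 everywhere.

(a, b) ≡ (-6118, -322) mod (ℚ^×)²; places V = {2, 3, 7, 11, 17, 19, 23, ∞}.
(a,b)_17: α=-2, u≡9; β=0, v≡9 (mod 17); (9|17)=+1, (9|17)=+1; sign (−1)^0·+1^0·+1^-2 = +1.
(a,b)_2: α=3, β=3; u≡5, v≡7 (mod 8); ε(u)ε(v)=0·1, αω(v)=3·0, βω(u)=3·1; sum ≡ 1  ⇒  -1.
(a,b)_7: α=3, u≡4; β=1, v≡3 (mod 7); (4|7)=+1, (3|7)=-1; sign (−1)^1·+1^1·-1^3 = +1.
(a,b)_3: α=2, u≡2; β=4, v≡2 (mod 3); (2|3)=-1, (2|3)=-1; sign (−1)^0·-1^4·-1^2 = +1.
(a,b)_23: α=1, u≡7; β=1, v≡3 (mod 23); (7|23)=-1, (3|23)=+1; sign (−1)^1·-1^1·+1^1 = +1.
(a,b)_19: α=1, u≡4; β=0, v≡11 (mod 19); (4|19)=+1, (11|19)=+1; sign (−1)^0·+1^0·+1^1 = +1.
(a,b)_11: α=0, u≡1; β=-2, v≡7 (mod 11); (1|11)=+1, (7|11)=-1; sign (−1)^0·+1^-2·-1^0 = +1.
(a,b)_∞: sgn(-6118)=−, sgn(-322)=−, so -1.
(-6118, -322 / ℚ) ramifies at {2, ∞}: a division algebra.

[2, inf]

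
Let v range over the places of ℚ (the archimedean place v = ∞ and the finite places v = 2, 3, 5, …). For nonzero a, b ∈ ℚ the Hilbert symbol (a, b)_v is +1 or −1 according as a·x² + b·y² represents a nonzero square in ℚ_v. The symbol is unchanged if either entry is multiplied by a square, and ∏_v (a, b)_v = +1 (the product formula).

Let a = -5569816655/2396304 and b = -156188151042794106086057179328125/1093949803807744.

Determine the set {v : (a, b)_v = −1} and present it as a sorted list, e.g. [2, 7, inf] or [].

[5, 7, 19, inf]

(a, b) ≡ (-95, -133) mod (ℚ^×)²; places V = {2, 3, 5, 7, 11, 13, 19, 29, 31, 43, ∞}.
(a,b)_43: α=-2, u≡8; β=-6, v≡8 (mod 43); (8|43)=-1, (8|43)=-1; sign (−1)^0·-1^-6·-1^-2 = +1.
(a,b)_31: α=2, u≡15; β=6, v≡27 (mod 31); (15|31)=-1, (27|31)=-1; sign (−1)^0·-1^6·-1^2 = +1.
(a,b)_2: α=-4, β=-10; u≡1, v≡3 (mod 8); ε(u)ε(v)=0·1, αω(v)=-4·1, βω(u)=-10·0; sum ≡ 0  ⇒  +1.
(a,b)_29: α=0, u≡10; β=2, v≡15 (mod 29); (10|29)=-1, (15|29)=-1; sign (−1)^0·-1^2·-1^0 = +1.
(a,b)_5: α=1, u≡1; β=6, v≡2 (mod 5); (1|5)=+1, (2|5)=-1; sign (−1)^0·+1^6·-1^1 = -1.
(a,b)_7: α=0, u≡3; β=3, v≡1 (mod 7); (3|7)=-1, (1|7)=+1; sign (−1)^0·-1^3·+1^0 = -1.
(a,b)_3: α=-4, u≡1; β=0, v≡2 (mod 3); (1|3)=+1, (2|3)=-1; sign (−1)^0·+1^0·-1^-4 = +1.
(a,b)_19: α=3, u≡3; β=9, v≡15 (mod 19); (3|19)=-1, (15|19)=-1; sign (−1)^1·-1^9·-1^3 = -1.
(a,b)_∞: sgn(-95)=−, sgn(-133)=−, so -1.
(a,b)_11: α=0, u≡9; β=2, v≡10 (mod 11); (9|11)=+1, (10|11)=-1; sign (−1)^0·+1^2·-1^0 = +1.
(a,b)_13: α=2, u≡1; β=-2, v≡1 (mod 13); (1|13)=+1, (1|13)=+1; sign (−1)^0·+1^-2·+1^2 = +1.
(-95, -133 / ℚ) ramifies at {5, 7, 19, ∞}: a division algebra.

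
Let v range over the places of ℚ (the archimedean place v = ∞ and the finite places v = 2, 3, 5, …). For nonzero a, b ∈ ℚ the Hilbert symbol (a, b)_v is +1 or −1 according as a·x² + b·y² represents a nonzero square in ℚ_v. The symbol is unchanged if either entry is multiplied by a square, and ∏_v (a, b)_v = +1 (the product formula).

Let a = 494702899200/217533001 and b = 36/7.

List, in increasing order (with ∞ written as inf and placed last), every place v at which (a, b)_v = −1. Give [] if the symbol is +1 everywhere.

Mod squares: a ≡ 3, b ≡ 7. Check v ∈ {∞, 2, 3, 5, 7, 43, 47}.
v=2: v_2(a)=12, v_2(b)=2; units ≡ 3, 7 (mod 8); ε·ε+αω+βω = 1·1+12·0+2·1 ≡ 1  ⇒  (a,b)_2 = -1.
v=43: a=43^-2·(≡2), b=43^0·(≡42) mod 43; (2|43)=-1, (42|43)=-1; (−1)^{-2·0·21}·(-1)^0·(-1)^-2 = +1.
v=3: a=3^7·(≡1), b=3^2·(≡1) mod 3; (1|3)=+1, (1|3)=+1; (−1)^{7·2·1}·(+1)^2·(+1)^7 = +1.
v=∞: 3 > 0 and 7 > 0  ⇒  (a,b)_∞ = +1.
v=5: a=5^2·(≡3), b=5^0·(≡3) mod 5; (3|5)=-1, (3|5)=-1; (−1)^{2·0·2}·(-1)^0·(-1)^2 = +1.
v=7: a=7^-6·(≡6), b=7^-1·(≡1) mod 7; (6|7)=-1, (1|7)=+1; (−1)^{-6·-1·3}·(-1)^-1·(+1)^-6 = -1.
v=47: a=47^2·(≡25), b=47^0·(≡32) mod 47; (25|47)=+1, (32|47)=+1; (−1)^{2·0·23}·(+1)^0·(+1)^2 = +1.
(3, 7 / ℚ) ramifies at {2, 7}: a division algebra.

[2, 7]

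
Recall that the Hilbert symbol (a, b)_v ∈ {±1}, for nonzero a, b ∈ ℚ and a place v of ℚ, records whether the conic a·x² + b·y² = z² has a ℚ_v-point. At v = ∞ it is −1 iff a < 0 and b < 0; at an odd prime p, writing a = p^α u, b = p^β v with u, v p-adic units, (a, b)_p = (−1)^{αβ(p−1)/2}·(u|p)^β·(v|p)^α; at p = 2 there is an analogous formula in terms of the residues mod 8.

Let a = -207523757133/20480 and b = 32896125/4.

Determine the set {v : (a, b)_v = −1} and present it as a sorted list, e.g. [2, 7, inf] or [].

Mod squares: a ≡ -665, b ≡ 5. Check v ∈ {∞, 2, 3, 5, 7, 11, 19}.
v=19: a=19^3·(≡15), b=19^2·(≡5) mod 19; (15|19)=-1, (5|19)=+1; (−1)^{3·2·9}·(-1)^2·(+1)^3 = +1.
v=∞: -665 < 0 and 5 > 0  ⇒  (a,b)_∞ = +1.
v=5: a=5^-1·(≡2), b=5^3·(≡1) mod 5; (2|5)=-1, (1|5)=+1; (−1)^{-1·3·2}·(-1)^3·(+1)^-1 = -1.
v=7: a=7^3·(≡6), b=7^0·(≡6) mod 7; (6|7)=-1, (6|7)=-1; (−1)^{3·0·3}·(-1)^0·(-1)^3 = -1.
v=2: v_2(a)=-12, v_2(b)=-2; units ≡ 7, 5 (mod 8); ε·ε+αω+βω = 1·0+-12·1+-2·0 ≡ 0  ⇒  (a,b)_2 = +1.
v=11: a=11^2·(≡7), b=11^0·(≡5) mod 11; (7|11)=-1, (5|11)=+1; (−1)^{2·0·5}·(-1)^0·(+1)^2 = +1.
v=3: a=3^6·(≡1), b=3^6·(≡2) mod 3; (1|3)=+1, (2|3)=-1; (−1)^{6·6·1}·(+1)^6·(-1)^6 = +1.
|Ram(-665, 5)| = 2, even; anisotropic at {5, 7}.

[5, 7]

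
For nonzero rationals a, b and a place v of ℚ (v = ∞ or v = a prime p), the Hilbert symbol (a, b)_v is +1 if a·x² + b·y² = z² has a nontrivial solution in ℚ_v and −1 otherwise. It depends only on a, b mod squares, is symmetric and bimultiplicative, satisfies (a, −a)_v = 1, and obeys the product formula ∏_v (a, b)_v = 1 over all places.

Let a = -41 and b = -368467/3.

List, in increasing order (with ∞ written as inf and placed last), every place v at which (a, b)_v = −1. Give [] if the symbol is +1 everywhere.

[2, 41, 43, inf]

(a, b) ≡ (-41, -1105401) mod (ℚ^×)²; places V = {2, 3, 11, 19, 41, 43, ∞}.
(a,b)_∞: sgn(-41)=−, sgn(-1105401)=−, so -1.
(a,b)_2: α=0, β=0; u≡7, v≡7 (mod 8); ε(u)ε(v)=1·1, αω(v)=0·0, βω(u)=0·0; sum ≡ 1  ⇒  -1.
(a,b)_11: α=0, u≡3; β=1, v≡3 (mod 11); (3|11)=+1, (3|11)=+1; sign (−1)^0·+1^1·+1^0 = +1.
(a,b)_41: α=1, u≡40; β=1, v≡11 (mod 41); (40|41)=+1, (11|41)=-1; sign (−1)^0·+1^1·-1^1 = -1.
(a,b)_19: α=0, u≡16; β=1, v≡2 (mod 19); (16|19)=+1, (2|19)=-1; sign (−1)^0·+1^1·-1^0 = +1.
(a,b)_43: α=0, u≡2; β=1, v≡39 (mod 43); (2|43)=-1, (39|43)=-1; sign (−1)^0·-1^1·-1^0 = -1.
(a,b)_3: α=0, u≡1; β=-1, v≡2 (mod 3); (1|3)=+1, (2|3)=-1; sign (−1)^0·+1^-1·-1^0 = +1.
Ram(-41, -1105401) = {2, 41, 43, ∞}; no ℚ_2-point on the conic.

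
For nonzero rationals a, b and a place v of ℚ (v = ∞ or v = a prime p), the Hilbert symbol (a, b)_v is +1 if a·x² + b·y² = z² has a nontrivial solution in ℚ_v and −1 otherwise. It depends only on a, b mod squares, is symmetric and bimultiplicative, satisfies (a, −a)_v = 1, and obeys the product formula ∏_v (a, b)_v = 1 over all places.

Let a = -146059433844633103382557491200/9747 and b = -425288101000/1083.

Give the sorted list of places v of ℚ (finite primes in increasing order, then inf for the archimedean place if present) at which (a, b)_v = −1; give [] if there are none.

(a, b) ≡ (-1132089, -260380470) mod (ℚ^×)²; places V = {2, 3, 5, 7, 19, 23, 31, 37, 47, ∞}.
(a,b)_19: α=-2, u≡17; β=-2, v≡18 (mod 19); (17|19)=+1, (18|19)=-1; sign (−1)^0·+1^-2·-1^-2 = +1.
(a,b)_3: α=-3, u≡1; β=-1, v≡2 (mod 3); (1|3)=+1, (2|3)=-1; sign (−1)^1·+1^-1·-1^-3 = +1.
(a,b)_23: α=2, u≡5; β=1, v≡13 (mod 23); (5|23)=-1, (13|23)=+1; sign (−1)^0·-1^1·+1^2 = -1.
(a,b)_31: α=3, u≡12; β=1, v≡25 (mod 31); (12|31)=-1, (25|31)=+1; sign (−1)^1·-1^1·+1^3 = +1.
(a,b)_47: α=3, u≡42; β=1, v≡42 (mod 47); (42|47)=+1, (42|47)=+1; sign (−1)^1·+1^1·+1^3 = -1.
(a,b)_∞: sgn(-1132089)=−, sgn(-260380470)=−, so -1.
(a,b)_37: α=3, u≡13; β=1, v≡11 (mod 37); (13|37)=-1, (11|37)=+1; sign (−1)^0·-1^1·+1^3 = -1.
(a,b)_2: α=22, β=3; u≡7, v≡5 (mod 8); ε(u)ε(v)=1·0, αω(v)=22·1, βω(u)=3·0; sum ≡ 0  ⇒  +1.
(a,b)_5: α=2, u≡1; β=3, v≡4 (mod 5); (1|5)=+1, (4|5)=+1; sign (−1)^0·+1^3·+1^2 = +1.
(a,b)_7: α=5, u≡1; β=3, v≡5 (mod 7); (1|7)=+1, (5|7)=-1; sign (−1)^1·+1^3·-1^5 = +1.
(-1132089, -260380470 / ℚ) ramifies at {23, 37, 47, ∞}: a division algebra.

[23, 37, 47, inf]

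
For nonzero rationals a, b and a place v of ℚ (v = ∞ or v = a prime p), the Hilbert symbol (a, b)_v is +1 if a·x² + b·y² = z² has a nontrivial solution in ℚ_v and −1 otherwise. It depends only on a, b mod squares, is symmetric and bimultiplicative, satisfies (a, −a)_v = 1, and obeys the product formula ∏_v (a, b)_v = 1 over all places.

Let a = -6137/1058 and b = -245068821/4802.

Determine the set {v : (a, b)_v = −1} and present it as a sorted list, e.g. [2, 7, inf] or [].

[17, inf]

Mod squares: a ≡ -34, b ≡ -58. Check v ∈ {∞, 2, 3, 7, 17, 19, 23, 29}.
v=19: a=19^2·(≡6), b=19^2·(≡2) mod 19; (6|19)=+1, (2|19)=-1; (−1)^{2·2·9}·(+1)^2·(-1)^2 = +1.
v=3: a=3^0·(≡2), b=3^4·(≡2) mod 3; (2|3)=-1, (2|3)=-1; (−1)^{0·4·1}·(-1)^4·(-1)^0 = +1.
v=7: a=7^0·(≡2), b=7^-4·(≡5) mod 7; (2|7)=+1, (5|7)=-1; (−1)^{0·-4·3}·(+1)^-4·(-1)^0 = +1.
v=∞: -34 < 0 and -58 < 0  ⇒  (a,b)_∞ = -1.
v=17: a=17^1·(≡16), b=17^2·(≡7) mod 17; (16|17)=+1, (7|17)=-1; (−1)^{1·2·8}·(+1)^2·(-1)^1 = -1.
v=2: v_2(a)=-1, v_2(b)=-1; units ≡ 7, 3 (mod 8); ε·ε+αω+βω = 1·1+-1·1+-1·0 ≡ 0  ⇒  (a,b)_2 = +1.
v=23: a=23^-2·(≡2), b=23^0·(≡19) mod 23; (2|23)=+1, (19|23)=-1; (−1)^{-2·0·11}·(+1)^0·(-1)^-2 = +1.
v=29: a=29^0·(≡7), b=29^1·(≡21) mod 29; (7|29)=+1, (21|29)=-1; (−1)^{0·1·14}·(+1)^1·(-1)^0 = +1.
Ram(-34, -58) = {17, ∞}; no ℚ_17-point on the conic.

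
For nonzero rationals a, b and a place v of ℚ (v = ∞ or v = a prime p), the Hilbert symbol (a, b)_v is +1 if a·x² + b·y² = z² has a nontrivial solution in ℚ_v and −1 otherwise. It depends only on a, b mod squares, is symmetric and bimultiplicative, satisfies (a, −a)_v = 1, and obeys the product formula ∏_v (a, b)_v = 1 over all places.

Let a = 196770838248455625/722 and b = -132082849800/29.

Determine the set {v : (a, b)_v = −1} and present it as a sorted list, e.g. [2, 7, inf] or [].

[2, 3, 11, 47]

Mod squares: a ≡ 1122, b ≡ -35173578. Check v ∈ {∞, 2, 3, 5, 7, 11, 17, 19, 23, 29, 47}.
v=∞: 1122 > 0 and -35173578 < 0  ⇒  (a,b)_∞ = +1.
v=3: a=3^5·(≡2), b=3^3·(≡2) mod 3; (2|3)=-1, (2|3)=-1; (−1)^{5·3·1}·(-1)^3·(-1)^5 = -1.
v=5: a=5^4·(≡2), b=5^2·(≡2) mod 5; (2|5)=-1, (2|5)=-1; (−1)^{4·2·2}·(-1)^2·(-1)^4 = +1.
v=7: a=7^2·(≡4), b=7^0·(≡1) mod 7; (4|7)=+1, (1|7)=+1; (−1)^{2·0·3}·(+1)^0·(+1)^2 = +1.
v=23: a=23^2·(≡13), b=23^1·(≡15) mod 23; (13|23)=+1, (15|23)=-1; (−1)^{2·1·11}·(+1)^1·(-1)^2 = +1.
v=17: a=17^1·(≡1), b=17^1·(≡8) mod 17; (1|17)=+1, (8|17)=+1; (−1)^{1·1·8}·(+1)^1·(+1)^1 = +1.
v=19: a=19^-2·(≡9), b=19^0·(≡6) mod 19; (9|19)=+1, (6|19)=+1; (−1)^{-2·0·9}·(+1)^0·(+1)^-2 = +1.
v=29: a=29^0·(≡20), b=29^-1·(≡12) mod 29; (20|29)=+1, (12|29)=-1; (−1)^{0·-1·14}·(+1)^-1·(-1)^0 = +1.
v=47: a=47^2·(≡41), b=47^1·(≡8) mod 47; (41|47)=-1, (8|47)=+1; (−1)^{2·1·23}·(-1)^1·(+1)^2 = -1.
v=11: a=11^3·(≡3), b=11^3·(≡1) mod 11; (3|11)=+1, (1|11)=+1; (−1)^{3·3·5}·(+1)^3·(+1)^3 = -1.
v=2: v_2(a)=-1, v_2(b)=3; units ≡ 1, 3 (mod 8); ε·ε+αω+βω = 0·1+-1·1+3·0 ≡ 1  ⇒  (a,b)_2 = -1.
|Ram(1122, -35173578)| = 4, even; anisotropic at {2, 3, 11, 47}.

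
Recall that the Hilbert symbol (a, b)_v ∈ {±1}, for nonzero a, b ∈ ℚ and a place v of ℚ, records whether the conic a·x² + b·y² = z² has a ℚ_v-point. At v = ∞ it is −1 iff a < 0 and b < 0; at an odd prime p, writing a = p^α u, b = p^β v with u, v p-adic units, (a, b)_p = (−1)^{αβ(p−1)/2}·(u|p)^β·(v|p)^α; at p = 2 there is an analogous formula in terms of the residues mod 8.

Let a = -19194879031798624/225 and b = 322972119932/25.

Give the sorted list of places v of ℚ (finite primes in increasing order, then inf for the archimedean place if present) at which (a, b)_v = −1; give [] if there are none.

(a, b) ≡ (-60214, 1463) mod (ℚ^×)²; places V = {2, 3, 5, 7, 11, 17, 19, 23, ∞}.
(a,b)_2: α=5, β=2; u≡5, v≡7 (mod 8); ε(u)ε(v)=0·1, αω(v)=5·0, βω(u)=2·1; sum ≡ 0  ⇒  +1.
(a,b)_5: α=-2, u≡4; β=-2, v≡2 (mod 5); (4|5)=+1, (2|5)=-1; sign (−1)^0·+1^-2·-1^-2 = +1.
(a,b)_11: α=1, u≡4; β=1, v≡3 (mod 11); (4|11)=+1, (3|11)=+1; sign (−1)^1·+1^1·+1^1 = -1.
(a,b)_23: α=3, u≡16; β=2, v≡5 (mod 23); (16|23)=+1, (5|23)=-1; sign (−1)^0·+1^2·-1^3 = -1.
(a,b)_∞: sgn(-60214)=−, sgn(1463)=+, so +1.
(a,b)_3: α=-2, u≡2; β=0, v≡2 (mod 3); (2|3)=-1, (2|3)=-1; sign (−1)^0·-1^0·-1^-2 = +1.
(a,b)_19: α=4, u≡17; β=3, v≡11 (mod 19); (17|19)=+1, (11|19)=+1; sign (−1)^0·+1^3·+1^4 = +1.
(a,b)_17: α=3, u≡14; β=2, v≡4 (mod 17); (14|17)=-1, (4|17)=+1; sign (−1)^0·-1^2·+1^3 = +1.
(a,b)_7: α=1, u≡4; β=1, v≡3 (mod 7); (4|7)=+1, (3|7)=-1; sign (−1)^1·+1^1·-1^1 = +1.
(-60214, 1463 / ℚ) ramifies at {11, 23}: a division algebra.

[11, 23]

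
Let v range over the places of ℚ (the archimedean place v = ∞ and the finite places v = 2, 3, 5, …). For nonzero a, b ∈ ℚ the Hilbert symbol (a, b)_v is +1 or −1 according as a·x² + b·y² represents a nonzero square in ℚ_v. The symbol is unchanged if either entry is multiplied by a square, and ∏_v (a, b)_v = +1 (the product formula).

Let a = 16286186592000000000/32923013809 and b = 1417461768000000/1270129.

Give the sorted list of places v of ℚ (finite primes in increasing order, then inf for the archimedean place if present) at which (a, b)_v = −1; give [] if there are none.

[3, 5]

(a, b) ≡ (255, 2) mod (ℚ^×)²; places V = {2, 3, 5, 7, 13, 17, 23, 29, ∞}.
(a,b)_5: α=9, u≡1; β=6, v≡3 (mod 5); (1|5)=+1, (3|5)=-1; sign (−1)^0·+1^6·-1^9 = -1.
(a,b)_∞: sgn(255)=+, sgn(2)=+, so +1.
(a,b)_29: α=0, u≡16; β=2, v≡14 (mod 29); (16|29)=+1, (14|29)=-1; sign (−1)^0·+1^2·-1^0 = +1.
(a,b)_13: α=2, u≡7; β=0, v≡7 (mod 13); (7|13)=-1, (7|13)=-1; sign (−1)^0·-1^0·-1^2 = +1.
(a,b)_17: α=1, u≡15; β=2, v≡9 (mod 17); (15|17)=+1, (9|17)=+1; sign (−1)^0·+1^2·+1^1 = +1.
(a,b)_2: α=14, β=9; u≡7, v≡1 (mod 8); ε(u)ε(v)=1·0, αω(v)=14·0, βω(u)=9·0; sum ≡ 0  ⇒  +1.
(a,b)_7: α=-6, u≡5; β=-4, v≡4 (mod 7); (5|7)=-1, (4|7)=+1; sign (−1)^0·-1^-4·+1^-6 = +1.
(a,b)_3: α=11, u≡1; β=6, v≡2 (mod 3); (1|3)=+1, (2|3)=-1; sign (−1)^0·+1^6·-1^11 = -1.
(a,b)_23: α=-4, u≡2; β=-2, v≡8 (mod 23); (2|23)=+1, (8|23)=+1; sign (−1)^0·+1^-2·+1^-4 = +1.
(255, 2 / ℚ) ramifies at {3, 5}: a division algebra.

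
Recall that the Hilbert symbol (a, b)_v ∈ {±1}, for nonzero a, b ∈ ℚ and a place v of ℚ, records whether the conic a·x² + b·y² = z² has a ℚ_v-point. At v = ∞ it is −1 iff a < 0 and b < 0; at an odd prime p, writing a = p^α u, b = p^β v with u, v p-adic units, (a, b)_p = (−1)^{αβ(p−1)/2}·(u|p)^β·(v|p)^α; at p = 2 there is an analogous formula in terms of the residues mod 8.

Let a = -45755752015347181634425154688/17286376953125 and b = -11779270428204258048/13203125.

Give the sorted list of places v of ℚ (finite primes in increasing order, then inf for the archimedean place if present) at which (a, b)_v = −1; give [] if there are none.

[11, 37, 43, inf]

(a, b) ≡ (-12075690, -15) mod (ℚ^×)²; places V = {2, 3, 5, 7, 11, 13, 17, 23, 31, 37, 43, ∞}.
(a,b)_37: α=3, u≡3; β=2, v≡5 (mod 37); (3|37)=+1, (5|37)=-1; sign (−1)^0·+1^2·-1^3 = -1.
(a,b)_17: α=-2, u≡11; β=0, v≡1 (mod 17); (11|17)=-1, (1|17)=+1; sign (−1)^0·-1^0·+1^-2 = +1.
(a,b)_3: α=3, u≡2; β=9, v≡1 (mod 3); (2|3)=-1, (1|3)=+1; sign (−1)^1·-1^9·+1^3 = +1.
(a,b)_2: α=7, β=8; u≡3, v≡1 (mod 8); ε(u)ε(v)=1·0, αω(v)=7·0, βω(u)=8·1; sum ≡ 0  ⇒  +1.
(a,b)_23: α=1, u≡21; β=0, v≡13 (mod 23); (21|23)=-1, (13|23)=+1; sign (−1)^0·-1^0·+1^1 = +1.
(a,b)_11: α=5, u≡6; β=0, v≡8 (mod 11); (6|11)=-1, (8|11)=-1; sign (−1)^0·-1^0·-1^5 = -1.
(a,b)_43: α=3, u≡37; β=2, v≡33 (mod 43); (37|43)=-1, (33|43)=-1; sign (−1)^0·-1^2·-1^3 = -1.
(a,b)_7: α=-2, u≡5; β=0, v≡3 (mod 7); (5|7)=-1, (3|7)=-1; sign (−1)^0·-1^0·-1^-2 = +1.
(a,b)_13: α=0, u≡9; β=-2, v≡6 (mod 13); (9|13)=+1, (6|13)=-1; sign (−1)^0·+1^-2·-1^0 = +1.
(a,b)_∞: sgn(-12075690)=−, sgn(-15)=−, so -1.
(a,b)_5: α=-13, u≡2; β=-7, v≡3 (mod 5); (2|5)=-1, (3|5)=-1; sign (−1)^0·-1^-7·-1^-13 = +1.
(a,b)_31: α=6, u≡25; β=4, v≡14 (mod 31); (25|31)=+1, (14|31)=+1; sign (−1)^0·+1^4·+1^6 = +1.
|Ram(-12075690, -15)| = 4, even; anisotropic at {11, 37, 43, ∞}.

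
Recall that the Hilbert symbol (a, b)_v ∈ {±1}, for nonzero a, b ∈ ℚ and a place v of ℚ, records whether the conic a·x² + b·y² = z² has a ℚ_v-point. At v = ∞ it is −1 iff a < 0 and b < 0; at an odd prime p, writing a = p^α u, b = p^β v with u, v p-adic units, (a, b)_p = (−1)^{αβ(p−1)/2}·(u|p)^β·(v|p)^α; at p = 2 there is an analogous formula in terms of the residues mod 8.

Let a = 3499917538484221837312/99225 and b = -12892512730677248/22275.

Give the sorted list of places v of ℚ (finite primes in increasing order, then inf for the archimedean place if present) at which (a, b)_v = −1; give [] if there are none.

(a, b) ≡ (87684487, -3553) mod (ℚ^×)²; places V = {2, 3, 5, 7, 11, 17, 19, 23, 29, 37, ∞}.
(a,b)_3: α=-4, u≡1; β=-4, v≡2 (mod 3); (1|3)=+1, (2|3)=-1; sign (−1)^0·+1^-4·-1^-4 = +1.
(a,b)_29: α=3, u≡20; β=2, v≡21 (mod 29); (20|29)=+1, (21|29)=-1; sign (−1)^0·+1^2·-1^3 = -1.
(a,b)_5: α=-2, u≡3; β=-2, v≡2 (mod 5); (3|5)=-1, (2|5)=-1; sign (−1)^0·-1^-2·-1^-2 = +1.
(a,b)_17: α=1, u≡16; β=1, v≡7 (mod 17); (16|17)=+1, (7|17)=-1; sign (−1)^0·+1^1·-1^1 = -1.
(a,b)_19: α=1, u≡9; β=1, v≡3 (mod 19); (9|19)=+1, (3|19)=-1; sign (−1)^1·+1^1·-1^1 = +1.
(a,b)_37: α=3, u≡36; β=2, v≡16 (mod 37); (36|37)=+1, (16|37)=+1; sign (−1)^0·+1^2·+1^3 = +1.
(a,b)_11: α=1, u≡2; β=-1, v≡2 (mod 11); (2|11)=-1, (2|11)=-1; sign (−1)^1·-1^-1·-1^1 = -1.
(a,b)_2: α=16, β=16; u≡7, v≡7 (mod 8); ε(u)ε(v)=1·1, αω(v)=16·0, βω(u)=16·0; sum ≡ 1  ⇒  -1.
(a,b)_23: α=3, u≡9; β=2, v≡2 (mod 23); (9|23)=+1, (2|23)=+1; sign (−1)^0·+1^2·+1^3 = +1.
(a,b)_7: α=-2, u≡4; β=0, v≡3 (mod 7); (4|7)=+1, (3|7)=-1; sign (−1)^0·+1^0·-1^-2 = +1.
(a,b)_∞: sgn(87684487)=+, sgn(-3553)=−, so +1.
|Ram(87684487, -3553)| = 4, even; anisotropic at {2, 11, 17, 29}.

[2, 11, 17, 29]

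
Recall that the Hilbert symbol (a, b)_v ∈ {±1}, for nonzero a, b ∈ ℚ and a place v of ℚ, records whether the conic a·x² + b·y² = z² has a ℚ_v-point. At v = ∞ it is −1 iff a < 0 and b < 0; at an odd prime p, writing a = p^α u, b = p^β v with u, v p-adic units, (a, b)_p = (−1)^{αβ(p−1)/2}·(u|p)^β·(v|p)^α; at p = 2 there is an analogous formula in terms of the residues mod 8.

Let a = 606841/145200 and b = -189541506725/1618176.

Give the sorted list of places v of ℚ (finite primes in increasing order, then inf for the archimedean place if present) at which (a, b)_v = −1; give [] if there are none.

Mod squares: a ≡ 3, b ≡ -3741. Check v ∈ {∞, 2, 3, 5, 7, 11, 19, 23, 29, 37, 41, 43}.
v=11: a=11^-2·(≡4), b=11^0·(≡10) mod 11; (4|11)=+1, (10|11)=-1; (−1)^{-2·0·5}·(+1)^0·(-1)^-2 = +1.
v=23: a=23^0·(≡9), b=23^2·(≡8) mod 23; (9|23)=+1, (8|23)=+1; (−1)^{0·2·11}·(+1)^2·(+1)^0 = +1.
v=2: v_2(a)=-4, v_2(b)=-8; units ≡ 3, 3 (mod 8); ε·ε+αω+βω = 1·1+-4·1+-8·1 ≡ 1  ⇒  (a,b)_2 = -1.
v=29: a=29^0·(≡14), b=29^1·(≡25) mod 29; (14|29)=-1, (25|29)=+1; (−1)^{0·1·14}·(-1)^1·(+1)^0 = -1.
v=37: a=37^0·(≡25), b=37^2·(≡10) mod 37; (25|37)=+1, (10|37)=+1; (−1)^{0·2·18}·(+1)^2·(+1)^0 = +1.
v=3: a=3^-1·(≡1), b=3^-1·(≡1) mod 3; (1|3)=+1, (1|3)=+1; (−1)^{-1·-1·1}·(+1)^-1·(+1)^-1 = -1.
v=5: a=5^-2·(≡2), b=5^2·(≡1) mod 5; (2|5)=-1, (1|5)=+1; (−1)^{-2·2·2}·(-1)^2·(+1)^-2 = +1.
v=43: a=43^0·(≡29), b=43^-1·(≡7) mod 43; (29|43)=-1, (7|43)=-1; (−1)^{0·-1·21}·(-1)^-1·(-1)^0 = -1.
v=7: a=7^0·(≡3), b=7^-2·(≡2) mod 7; (3|7)=-1, (2|7)=+1; (−1)^{0·-2·3}·(-1)^-2·(+1)^0 = +1.
v=19: a=19^2·(≡14), b=19^2·(≡3) mod 19; (14|19)=-1, (3|19)=-1; (−1)^{2·2·9}·(-1)^2·(-1)^2 = +1.
v=41: a=41^2·(≡19), b=41^0·(≡33) mod 41; (19|41)=-1, (33|41)=+1; (−1)^{2·0·20}·(-1)^0·(+1)^2 = +1.
v=∞: 3 > 0 and -3741 < 0  ⇒  (a,b)_∞ = +1.
|Ram(3, -3741)| = 4, even; anisotropic at {2, 3, 29, 43}.

[2, 3, 29, 43]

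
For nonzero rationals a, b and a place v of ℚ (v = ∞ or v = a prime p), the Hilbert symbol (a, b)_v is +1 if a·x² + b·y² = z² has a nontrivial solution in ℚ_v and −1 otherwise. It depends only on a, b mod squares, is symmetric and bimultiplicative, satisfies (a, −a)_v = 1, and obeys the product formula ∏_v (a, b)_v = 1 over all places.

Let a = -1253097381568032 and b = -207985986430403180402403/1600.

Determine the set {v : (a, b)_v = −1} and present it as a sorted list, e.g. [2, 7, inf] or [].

Mod squares: a ≡ -767602, b ≡ -208403. Check v ∈ {∞, 2, 3, 5, 7, 11, 13, 17, 23, 37, 41}.
v=11: a=11^1·(≡2), b=11^2·(≡5) mod 11; (2|11)=-1, (5|11)=+1; (−1)^{1·2·5}·(-1)^2·(+1)^1 = +1.
v=37: a=37^3·(≡12), b=37^4·(≡6) mod 37; (12|37)=+1, (6|37)=-1; (−1)^{3·4·18}·(+1)^4·(-1)^3 = -1.
v=41: a=41^1·(≡3), b=41^1·(≡21) mod 41; (3|41)=-1, (21|41)=+1; (−1)^{1·1·20}·(-1)^1·(+1)^1 = -1.
v=13: a=13^2·(≡9), b=13^3·(≡7) mod 13; (9|13)=+1, (7|13)=-1; (−1)^{2·3·6}·(+1)^3·(-1)^2 = +1.
v=∞: -767602 < 0 and -208403 < 0  ⇒  (a,b)_∞ = -1.
v=5: a=5^0·(≡3), b=5^-2·(≡3) mod 5; (3|5)=-1, (3|5)=-1; (−1)^{0·-2·2}·(-1)^-2·(-1)^0 = +1.
v=7: a=7^2·(≡1), b=7^2·(≡1) mod 7; (1|7)=+1, (1|7)=+1; (−1)^{2·2·3}·(+1)^2·(+1)^2 = +1.
v=2: v_2(a)=5, v_2(b)=-6; units ≡ 7, 5 (mod 8); ε·ε+αω+βω = 1·0+5·1+-6·0 ≡ 1  ⇒  (a,b)_2 = -1.
v=3: a=3^2·(≡2), b=3^12·(≡1) mod 3; (2|3)=-1, (1|3)=+1; (−1)^{2·12·1}·(-1)^12·(+1)^2 = +1.
v=17: a=17^0·(≡9), b=17^1·(≡13) mod 17; (9|17)=+1, (13|17)=+1; (−1)^{0·1·8}·(+1)^1·(+1)^0 = +1.
v=23: a=23^1·(≡20), b=23^1·(≡3) mod 23; (20|23)=-1, (3|23)=+1; (−1)^{1·1·11}·(-1)^1·(+1)^1 = +1.
Ram(-767602, -208403) = {2, 37, 41, ∞}; no ℚ_2-point on the conic.

[2, 37, 41, inf]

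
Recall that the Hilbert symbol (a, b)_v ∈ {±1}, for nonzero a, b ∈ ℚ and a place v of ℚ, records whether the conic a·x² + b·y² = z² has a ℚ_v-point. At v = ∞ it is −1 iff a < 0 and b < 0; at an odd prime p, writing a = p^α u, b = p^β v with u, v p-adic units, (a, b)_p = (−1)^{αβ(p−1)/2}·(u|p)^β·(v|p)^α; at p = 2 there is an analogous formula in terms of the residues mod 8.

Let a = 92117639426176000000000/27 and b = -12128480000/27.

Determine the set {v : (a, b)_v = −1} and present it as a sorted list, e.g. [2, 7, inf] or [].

(a, b) ≡ (255, -4641) mod (ℚ^×)²; places V = {2, 3, 5, 7, 13, 17, 19, ∞}.
(a,b)_13: α=2, u≡2; β=1, v≡2 (mod 13); (2|13)=-1, (2|13)=-1; sign (−1)^0·-1^1·-1^2 = -1.
(a,b)_5: α=9, u≡1; β=4, v≡1 (mod 5); (1|5)=+1, (1|5)=+1; sign (−1)^0·+1^4·+1^9 = +1.
(a,b)_2: α=16, β=8; u≡7, v≡7 (mod 8); ε(u)ε(v)=1·1, αω(v)=16·0, βω(u)=8·0; sum ≡ 1  ⇒  -1.
(a,b)_19: α=2, u≡13; β=0, v≡8 (mod 19); (13|19)=-1, (8|19)=-1; sign (−1)^0·-1^0·-1^2 = +1.
(a,b)_7: α=4, u≡6; β=3, v≡4 (mod 7); (6|7)=-1, (4|7)=+1; sign (−1)^0·-1^3·+1^4 = -1.
(a,b)_3: α=-3, u≡1; β=-3, v≡1 (mod 3); (1|3)=+1, (1|3)=+1; sign (−1)^1·+1^-3·+1^-3 = -1.
(a,b)_17: α=3, u≡8; β=1, v≡2 (mod 17); (8|17)=+1, (2|17)=+1; sign (−1)^0·+1^1·+1^3 = +1.
(a,b)_∞: sgn(255)=+, sgn(-4641)=−, so +1.
|Ram(255, -4641)| = 4, even; anisotropic at {2, 3, 7, 13}.

[2, 3, 7, 13]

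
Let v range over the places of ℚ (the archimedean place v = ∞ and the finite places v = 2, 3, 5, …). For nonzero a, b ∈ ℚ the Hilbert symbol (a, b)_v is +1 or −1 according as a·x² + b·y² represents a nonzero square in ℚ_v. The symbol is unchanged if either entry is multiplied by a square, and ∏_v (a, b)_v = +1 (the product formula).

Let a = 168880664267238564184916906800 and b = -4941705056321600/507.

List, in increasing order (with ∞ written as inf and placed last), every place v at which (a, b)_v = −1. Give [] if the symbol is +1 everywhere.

[7, 17, 19, 23]

(a, b) ≡ (106267, -654310923) mod (ℚ^×)²; places V = {2, 3, 5, 7, 13, 17, 19, 23, 37, 41, 47, ∞}.
(a,b)_47: α=3, u≡31; β=1, v≡14 (mod 47); (31|47)=-1, (14|47)=+1; sign (−1)^1·-1^1·+1^3 = +1.
(a,b)_7: α=3, u≡3; β=3, v≡3 (mod 7); (3|7)=-1, (3|7)=-1; sign (−1)^1·-1^3·-1^3 = -1.
(a,b)_37: α=2, u≡7; β=1, v≡12 (mod 37); (7|37)=+1, (12|37)=+1; sign (−1)^0·+1^1·+1^2 = +1.
(a,b)_2: α=4, β=6; u≡3, v≡5 (mod 8); ε(u)ε(v)=1·0, αω(v)=4·1, βω(u)=6·1; sum ≡ 0  ⇒  +1.
(a,b)_3: α=0, u≡1; β=-1, v≡1 (mod 3); (1|3)=+1, (1|3)=+1; sign (−1)^0·+1^-1·+1^0 = +1.
(a,b)_5: α=2, u≡2; β=2, v≡3 (mod 5); (2|5)=-1, (3|5)=-1; sign (−1)^0·-1^2·-1^2 = +1.
(a,b)_41: α=2, u≡23; β=1, v≡25 (mod 41); (23|41)=+1, (25|41)=+1; sign (−1)^0·+1^1·+1^2 = +1.
(a,b)_19: α=3, u≡6; β=1, v≡16 (mod 19); (6|19)=+1, (16|19)=+1; sign (−1)^1·+1^1·+1^3 = -1.
(a,b)_∞: sgn(106267)=+, sgn(-654310923)=−, so +1.
(a,b)_17: α=5, u≡6; β=2, v≡7 (mod 17); (6|17)=-1, (7|17)=-1; sign (−1)^0·-1^2·-1^5 = -1.
(a,b)_23: α=2, u≡19; β=1, v≡18 (mod 23); (19|23)=-1, (18|23)=+1; sign (−1)^0·-1^1·+1^2 = -1.
(a,b)_13: α=0, u≡6; β=-2, v≡6 (mod 13); (6|13)=-1, (6|13)=-1; sign (−1)^0·-1^-2·-1^0 = +1.
(106267, -654310923 / ℚ) ramifies at {7, 17, 19, 23}: a division algebra.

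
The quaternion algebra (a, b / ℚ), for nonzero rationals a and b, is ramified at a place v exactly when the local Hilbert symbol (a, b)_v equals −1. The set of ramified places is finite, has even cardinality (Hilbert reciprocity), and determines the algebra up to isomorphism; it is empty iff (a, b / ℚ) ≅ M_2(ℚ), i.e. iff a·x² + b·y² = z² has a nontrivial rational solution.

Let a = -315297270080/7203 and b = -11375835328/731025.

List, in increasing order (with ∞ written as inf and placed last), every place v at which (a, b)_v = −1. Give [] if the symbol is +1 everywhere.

[3, 5, 13, 23, 37, inf]

(a, b) ≡ (-87453015, -5083) mod (ℚ^×)²; places V = {2, 3, 5, 7, 11, 13, 17, 19, 23, 31, 37, ∞}.
(a,b)_∞: sgn(-87453015)=−, sgn(-5083)=−, so -1.
(a,b)_5: α=1, u≡3; β=-2, v≡2 (mod 5); (3|5)=-1, (2|5)=-1; sign (−1)^0·-1^-2·-1^1 = -1.
(a,b)_13: α=3, u≡2; β=1, v≡10 (mod 13); (2|13)=-1, (10|13)=+1; sign (−1)^0·-1^1·+1^3 = -1.
(a,b)_37: α=1, u≡24; β=0, v≡35 (mod 37); (24|37)=-1, (35|37)=-1; sign (−1)^0·-1^0·-1^1 = -1.
(a,b)_31: α=1, u≡20; β=0, v≡9 (mod 31); (20|31)=+1, (9|31)=+1; sign (−1)^0·+1^0·+1^1 = +1.
(a,b)_17: α=1, u≡14; β=3, v≡10 (mod 17); (14|17)=-1, (10|17)=-1; sign (−1)^0·-1^3·-1^1 = +1.
(a,b)_19: α=0, u≡18; β=-2, v≡17 (mod 19); (18|19)=-1, (17|19)=+1; sign (−1)^0·-1^-2·+1^0 = +1.
(a,b)_11: α=0, u≡6; β=2, v≡8 (mod 11); (6|11)=-1, (8|11)=-1; sign (−1)^0·-1^2·-1^0 = +1.
(a,b)_7: α=-4, u≡4; β=0, v≡3 (mod 7); (4|7)=+1, (3|7)=-1; sign (−1)^0·+1^0·-1^-4 = +1.
(a,b)_23: α=1, u≡16; β=1, v≡2 (mod 23); (16|23)=+1, (2|23)=+1; sign (−1)^1·+1^1·+1^1 = -1.
(a,b)_2: α=6, β=6; u≡1, v≡5 (mod 8); ε(u)ε(v)=0·0, αω(v)=6·1, βω(u)=6·0; sum ≡ 0  ⇒  +1.
(a,b)_3: α=-1, u≡1; β=-4, v≡2 (mod 3); (1|3)=+1, (2|3)=-1; sign (−1)^0·+1^-4·-1^-1 = -1.
Ram(-87453015, -5083) = {3, 5, 13, 23, 37, ∞}; no ℚ_3-point on the conic.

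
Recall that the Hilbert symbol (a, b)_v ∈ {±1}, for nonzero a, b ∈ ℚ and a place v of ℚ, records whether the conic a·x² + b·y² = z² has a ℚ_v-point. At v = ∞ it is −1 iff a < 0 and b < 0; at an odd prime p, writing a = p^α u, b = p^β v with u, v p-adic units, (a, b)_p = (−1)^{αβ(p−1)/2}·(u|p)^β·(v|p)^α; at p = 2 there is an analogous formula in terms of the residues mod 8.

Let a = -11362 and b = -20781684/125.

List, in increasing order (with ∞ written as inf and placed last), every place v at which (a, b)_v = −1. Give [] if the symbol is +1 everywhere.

(a, b) ≡ (-11362, -6545) mod (ℚ^×)²; places V = {2, 3, 5, 7, 11, 13, 17, 19, 23, ∞}.
(a,b)_2: α=1, β=2; u≡7, v≡7 (mod 8); ε(u)ε(v)=1·1, αω(v)=1·0, βω(u)=2·0; sum ≡ 1  ⇒  -1.
(a,b)_11: α=0, u≡1; β=1, v≡7 (mod 11); (1|11)=+1, (7|11)=-1; sign (−1)^0·+1^1·-1^0 = +1.
(a,b)_3: α=0, u≡2; β=4, v≡1 (mod 3); (2|3)=-1, (1|3)=+1; sign (−1)^0·-1^4·+1^0 = +1.
(a,b)_23: α=1, u≡12; β=0, v≡15 (mod 23); (12|23)=+1, (15|23)=-1; sign (−1)^0·+1^0·-1^1 = -1.
(a,b)_17: α=0, u≡11; β=1, v≡3 (mod 17); (11|17)=-1, (3|17)=-1; sign (−1)^0·-1^1·-1^0 = -1.
(a,b)_∞: sgn(-11362)=−, sgn(-6545)=−, so -1.
(a,b)_19: α=1, u≡10; β=0, v≡2 (mod 19); (10|19)=-1, (2|19)=-1; sign (−1)^0·-1^0·-1^1 = -1.
(a,b)_7: α=0, u≡6; β=3, v≡3 (mod 7); (6|7)=-1, (3|7)=-1; sign (−1)^0·-1^3·-1^0 = -1.
(a,b)_5: α=0, u≡3; β=-3, v≡1 (mod 5); (3|5)=-1, (1|5)=+1; sign (−1)^0·-1^-3·+1^0 = -1.
(a,b)_13: α=1, u≡10; β=0, v≡8 (mod 13); (10|13)=+1, (8|13)=-1; sign (−1)^0·+1^0·-1^1 = -1.
|Ram(-11362, -6545)| = 8, even; anisotropic at {2, 5, 7, 13, 17, 19, 23, ∞}.

[2, 5, 7, 13, 17, 19, 23, inf]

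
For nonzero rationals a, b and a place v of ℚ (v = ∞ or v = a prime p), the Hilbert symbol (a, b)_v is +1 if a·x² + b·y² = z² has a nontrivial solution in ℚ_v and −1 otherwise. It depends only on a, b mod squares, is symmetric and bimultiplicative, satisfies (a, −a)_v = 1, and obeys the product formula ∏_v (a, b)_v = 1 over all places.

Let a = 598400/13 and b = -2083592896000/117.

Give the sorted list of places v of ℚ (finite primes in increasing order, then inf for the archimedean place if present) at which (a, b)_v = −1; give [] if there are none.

[2, 5, 13, 17]

Mod squares: a ≡ 4862, b ≡ -2470. Check v ∈ {∞, 2, 3, 5, 7, 11, 13, 17, 19}.
v=2: v_2(a)=7, v_2(b)=9; units ≡ 7, 5 (mod 8); ε·ε+αω+βω = 1·0+7·1+9·0 ≡ 1  ⇒  (a,b)_2 = -1.
v=3: a=3^0·(≡2), b=3^-2·(≡2) mod 3; (2|3)=-1, (2|3)=-1; (−1)^{0·-2·1}·(-1)^-2·(-1)^0 = +1.
v=19: a=19^0·(≡4), b=19^1·(≡2) mod 19; (4|19)=+1, (2|19)=-1; (−1)^{0·1·9}·(+1)^1·(-1)^0 = +1.
v=13: a=13^-1·(≡10), b=13^-1·(≡11) mod 13; (10|13)=+1, (11|13)=-1; (−1)^{-1·-1·6}·(+1)^-1·(-1)^-1 = -1.
v=11: a=11^1·(≡8), b=11^2·(≡5) mod 11; (8|11)=-1, (5|11)=+1; (−1)^{1·2·5}·(-1)^2·(+1)^1 = +1.
v=17: a=17^1·(≡6), b=17^2·(≡3) mod 17; (6|17)=-1, (3|17)=-1; (−1)^{1·2·8}·(-1)^2·(-1)^1 = -1.
v=7: a=7^0·(≡2), b=7^2·(≡4) mod 7; (2|7)=+1, (4|7)=+1; (−1)^{0·2·3}·(+1)^2·(+1)^0 = +1.
v=5: a=5^2·(≡2), b=5^3·(≡1) mod 5; (2|5)=-1, (1|5)=+1; (−1)^{2·3·2}·(-1)^3·(+1)^2 = -1.
v=∞: 4862 > 0 and -2470 < 0  ⇒  (a,b)_∞ = +1.
Ram(4862, -2470) = {2, 5, 13, 17}; no ℚ_2-point on the conic.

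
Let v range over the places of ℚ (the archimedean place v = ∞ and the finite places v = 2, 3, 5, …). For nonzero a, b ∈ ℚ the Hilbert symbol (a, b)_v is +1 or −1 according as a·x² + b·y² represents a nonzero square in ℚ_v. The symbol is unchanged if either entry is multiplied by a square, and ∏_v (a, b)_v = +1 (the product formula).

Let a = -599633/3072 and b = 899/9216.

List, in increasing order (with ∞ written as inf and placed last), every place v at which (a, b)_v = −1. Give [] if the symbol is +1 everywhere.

(a, b) ≡ (-2139, 899) mod (ℚ^×)²; places V = {2, 3, 23, 29, 31, ∞}.
(a,b)_23: α=1, u≡15; β=0, v≡3 (mod 23); (15|23)=-1, (3|23)=+1; sign (−1)^0·-1^0·+1^1 = +1.
(a,b)_2: α=-10, β=-10; u≡5, v≡3 (mod 8); ε(u)ε(v)=0·1, αω(v)=-10·1, βω(u)=-10·1; sum ≡ 0  ⇒  +1.
(a,b)_31: α=1, u≡21; β=1, v≡17 (mod 31); (21|31)=-1, (17|31)=-1; sign (−1)^1·-1^1·-1^1 = -1.
(a,b)_∞: sgn(-2139)=−, sgn(899)=+, so +1.
(a,b)_29: α=2, u≡23; β=1, v≡19 (mod 29); (23|29)=+1, (19|29)=-1; sign (−1)^0·+1^1·-1^2 = +1.
(a,b)_3: α=-1, u≡1; β=-2, v≡2 (mod 3); (1|3)=+1, (2|3)=-1; sign (−1)^0·+1^-2·-1^-1 = -1.
Ram(-2139, 899) = {3, 31}; no ℚ_3-point on the conic.

[3, 31]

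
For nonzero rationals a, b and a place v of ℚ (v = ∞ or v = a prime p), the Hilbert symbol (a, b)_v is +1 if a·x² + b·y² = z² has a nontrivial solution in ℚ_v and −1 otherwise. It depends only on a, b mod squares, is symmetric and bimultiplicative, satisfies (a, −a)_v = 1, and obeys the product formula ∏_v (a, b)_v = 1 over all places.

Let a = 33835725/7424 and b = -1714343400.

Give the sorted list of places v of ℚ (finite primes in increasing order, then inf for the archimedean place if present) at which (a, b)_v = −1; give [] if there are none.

[11, 29]

Mod squares: a ≡ 9889, b ≡ -38874. Check v ∈ {∞, 2, 3, 5, 7, 11, 19, 29, 31}.
v=29: a=29^-1·(≡5), b=29^0·(≡10) mod 29; (5|29)=+1, (10|29)=-1; (−1)^{-1·0·14}·(+1)^0·(-1)^-1 = -1.
v=2: v_2(a)=-8, v_2(b)=3; units ≡ 1, 3 (mod 8); ε·ε+αω+βω = 0·1+-8·1+3·0 ≡ 0  ⇒  (a,b)_2 = +1.
v=31: a=31^1·(≡8), b=31^1·(≡27) mod 31; (8|31)=+1, (27|31)=-1; (−1)^{1·1·15}·(+1)^1·(-1)^1 = +1.
v=5: a=5^2·(≡1), b=5^2·(≡4) mod 5; (1|5)=+1, (4|5)=+1; (−1)^{2·2·2}·(+1)^2·(+1)^2 = +1.
v=19: a=19^0·(≡9), b=19^1·(≡6) mod 19; (9|19)=+1, (6|19)=+1; (−1)^{0·1·9}·(+1)^1·(+1)^0 = +1.
v=3: a=3^4·(≡1), b=3^3·(≡2) mod 3; (1|3)=+1, (2|3)=-1; (−1)^{4·3·1}·(+1)^3·(-1)^4 = +1.
v=7: a=7^2·(≡6), b=7^2·(≡2) mod 7; (6|7)=-1, (2|7)=+1; (−1)^{2·2·3}·(-1)^2·(+1)^2 = +1.
v=∞: 9889 > 0 and -38874 < 0  ⇒  (a,b)_∞ = +1.
v=11: a=11^1·(≡10), b=11^1·(≡8) mod 11; (10|11)=-1, (8|11)=-1; (−1)^{1·1·5}·(-1)^1·(-1)^1 = -1.
Ram(9889, -38874) = {11, 29}; no ℚ_11-point on the conic.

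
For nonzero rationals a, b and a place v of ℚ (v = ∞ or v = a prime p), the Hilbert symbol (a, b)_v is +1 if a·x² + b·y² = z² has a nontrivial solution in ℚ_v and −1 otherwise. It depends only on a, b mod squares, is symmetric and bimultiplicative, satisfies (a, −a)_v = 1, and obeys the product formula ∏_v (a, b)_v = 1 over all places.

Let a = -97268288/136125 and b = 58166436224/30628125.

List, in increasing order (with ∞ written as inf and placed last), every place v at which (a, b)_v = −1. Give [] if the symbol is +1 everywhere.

Mod squares: a ≡ -85, b ≡ 50830. Check v ∈ {∞, 2, 3, 5, 11, 13, 17, 23}.
v=3: a=3^-2·(≡2), b=3^-4·(≡1) mod 3; (2|3)=-1, (1|3)=+1; (−1)^{-2·-4·1}·(-1)^-4·(+1)^-2 = +1.
v=11: a=11^-2·(≡5), b=11^-2·(≡7) mod 11; (5|11)=+1, (7|11)=-1; (−1)^{-2·-2·5}·(+1)^-2·(-1)^-2 = +1.
v=13: a=13^2·(≡5), b=13^3·(≡1) mod 13; (5|13)=-1, (1|13)=+1; (−1)^{2·3·6}·(-1)^3·(+1)^2 = -1.
v=5: a=5^-3·(≡3), b=5^-5·(≡4) mod 5; (3|5)=-1, (4|5)=+1; (−1)^{-3·-5·2}·(-1)^-5·(+1)^-3 = -1.
v=∞: -85 < 0 and 50830 > 0  ⇒  (a,b)_∞ = +1.
v=2: v_2(a)=6, v_2(b)=7; units ≡ 3, 7 (mod 8); ε·ε+αω+βω = 1·1+6·0+7·1 ≡ 0  ⇒  (a,b)_2 = +1.
v=17: a=17^1·(≡10), b=17^1·(≡1) mod 17; (10|17)=-1, (1|17)=+1; (−1)^{1·1·8}·(-1)^1·(+1)^1 = -1.
v=23: a=23^2·(≡20), b=23^3·(≡12) mod 23; (20|23)=-1, (12|23)=+1; (−1)^{2·3·11}·(-1)^3·(+1)^2 = -1.
|Ram(-85, 50830)| = 4, even; anisotropic at {5, 13, 17, 23}.

[5, 13, 17, 23]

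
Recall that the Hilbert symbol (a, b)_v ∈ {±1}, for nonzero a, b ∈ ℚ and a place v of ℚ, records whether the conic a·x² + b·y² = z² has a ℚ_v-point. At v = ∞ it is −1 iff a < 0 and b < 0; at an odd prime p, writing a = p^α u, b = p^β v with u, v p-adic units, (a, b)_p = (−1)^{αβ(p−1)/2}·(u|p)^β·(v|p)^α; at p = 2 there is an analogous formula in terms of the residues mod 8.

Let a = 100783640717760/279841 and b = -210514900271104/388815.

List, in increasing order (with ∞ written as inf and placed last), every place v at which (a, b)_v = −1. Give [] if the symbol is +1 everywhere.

(a, b) ≡ (15015, -36465) mod (ℚ^×)²; places V = {2, 3, 5, 7, 11, 13, 17, 19, 23, ∞}.
(a,b)_∞: sgn(15015)=+, sgn(-36465)=−, so +1.
(a,b)_3: α=1, u≡1; β=-1, v≡1 (mod 3); (1|3)=+1, (1|3)=+1; sign (−1)^1·+1^-1·+1^1 = -1.
(a,b)_7: α=5, u≡5; β=-2, v≡3 (mod 7); (5|7)=-1, (3|7)=-1; sign (−1)^0·-1^-2·-1^5 = -1.
(a,b)_11: α=3, u≡1; β=5, v≡6 (mod 11); (1|11)=+1, (6|11)=-1; sign (−1)^1·+1^5·-1^3 = +1.
(a,b)_19: α=2, u≡9; β=2, v≡10 (mod 19); (9|19)=+1, (10|19)=-1; sign (−1)^0·+1^2·-1^2 = +1.
(a,b)_13: α=1, u≡6; β=1, v≡1 (mod 13); (6|13)=-1, (1|13)=+1; sign (−1)^0·-1^1·+1^1 = -1.
(a,b)_5: α=1, u≡2; β=-1, v≡2 (mod 5); (2|5)=-1, (2|5)=-1; sign (−1)^0·-1^-1·-1^1 = +1.
(a,b)_17: α=0, u≡8; β=1, v≡5 (mod 17); (8|17)=+1, (5|17)=-1; sign (−1)^0·+1^1·-1^0 = +1.
(a,b)_23: α=-4, u≡7; β=-2, v≡13 (mod 23); (7|23)=-1, (13|23)=+1; sign (−1)^0·-1^-2·+1^-4 = +1.
(a,b)_2: α=6, β=14; u≡7, v≡7 (mod 8); ε(u)ε(v)=1·1, αω(v)=6·0, βω(u)=14·0; sum ≡ 1  ⇒  -1.
Ram(15015, -36465) = {2, 3, 7, 13}; no ℚ_2-point on the conic.

[2, 3, 7, 13]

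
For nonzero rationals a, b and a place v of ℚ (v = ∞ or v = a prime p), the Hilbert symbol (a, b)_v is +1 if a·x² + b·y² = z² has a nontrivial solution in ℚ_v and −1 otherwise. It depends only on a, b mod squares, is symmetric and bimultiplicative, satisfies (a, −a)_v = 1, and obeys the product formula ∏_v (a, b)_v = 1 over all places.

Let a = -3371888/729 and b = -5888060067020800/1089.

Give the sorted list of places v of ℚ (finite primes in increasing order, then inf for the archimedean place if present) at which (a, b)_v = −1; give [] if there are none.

[31, 43, 47, inf]

(a, b) ≡ (-1247, -1943638) mod (ℚ^×)²; places V = {2, 3, 5, 11, 13, 23, 29, 31, 43, 47, ∞}.
(a,b)_31: α=0, u≡26; β=1, v≡30 (mod 31); (26|31)=-1, (30|31)=-1; sign (−1)^0·-1^1·-1^0 = -1.
(a,b)_11: α=0, u≡10; β=-2, v≡10 (mod 11); (10|11)=-1, (10|11)=-1; sign (−1)^0·-1^-2·-1^0 = +1.
(a,b)_∞: sgn(-1247)=−, sgn(-1943638)=−, so -1.
(a,b)_5: α=0, u≡3; β=2, v≡2 (mod 5); (3|5)=-1, (2|5)=-1; sign (−1)^0·-1^2·-1^0 = +1.
(a,b)_23: α=0, u≡6; β=1, v≡11 (mod 23); (6|23)=+1, (11|23)=-1; sign (−1)^0·+1^1·-1^0 = +1.
(a,b)_29: α=1, u≡19; β=1, v≡21 (mod 29); (19|29)=-1, (21|29)=-1; sign (−1)^0·-1^1·-1^1 = +1.
(a,b)_2: α=4, β=17; u≡1, v≡5 (mod 8); ε(u)ε(v)=0·0, αω(v)=4·1, βω(u)=17·0; sum ≡ 0  ⇒  +1.
(a,b)_13: α=2, u≡3; β=0, v≡2 (mod 13); (3|13)=+1, (2|13)=-1; sign (−1)^0·+1^0·-1^2 = +1.
(a,b)_43: α=1, u≡35; β=2, v≡5 (mod 43); (35|43)=+1, (5|43)=-1; sign (−1)^0·+1^2·-1^1 = -1.
(a,b)_47: α=0, u≡19; β=1, v≡42 (mod 47); (19|47)=-1, (42|47)=+1; sign (−1)^0·-1^1·+1^0 = -1.
(a,b)_3: α=-6, u≡1; β=-2, v≡2 (mod 3); (1|3)=+1, (2|3)=-1; sign (−1)^0·+1^-2·-1^-6 = +1.
|Ram(-1247, -1943638)| = 4, even; anisotropic at {31, 43, 47, ∞}.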